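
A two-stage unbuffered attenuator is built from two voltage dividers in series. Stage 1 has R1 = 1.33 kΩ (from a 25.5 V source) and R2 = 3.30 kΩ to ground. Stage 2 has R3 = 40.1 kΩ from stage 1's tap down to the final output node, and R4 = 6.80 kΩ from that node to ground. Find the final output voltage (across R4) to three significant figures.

V_out ≈ 2.58 V

Stage 2 presents R3+R4 = 46.90 kΩ as a load on stage 1's tap.
Stage 1's lower leg becomes R2‖(R3+R4) = 3.083 kΩ, so V_mid = 25.5 × 3.083/4.413 = 17.81 V.
Stage 2 is itself unloaded: V_out = V_mid × R4/(R3+R4) = 17.81 × 6.80/46.90 = 2.58 V.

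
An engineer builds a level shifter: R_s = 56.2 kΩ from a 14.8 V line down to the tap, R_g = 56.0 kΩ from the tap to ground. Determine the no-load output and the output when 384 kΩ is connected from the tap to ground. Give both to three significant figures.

Open-circuit: V = 14.8 × 56.0/(56.2 + 56.0) = 7.39 V.
With the load, R_g becomes R_g‖R_L = 48.87 kΩ, so V = 14.8 × 48.87/105.1 = 6.88 V.

Unloaded: 7.39 V; loaded: 6.88 V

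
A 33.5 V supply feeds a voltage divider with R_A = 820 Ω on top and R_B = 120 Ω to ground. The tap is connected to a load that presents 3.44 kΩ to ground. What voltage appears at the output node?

The load sits in parallel with R_B: R_B‖R_L = (120 × 3440) / (120 + 3440) = 116.0 Ω.
V_out = 33.5 × 116.0 / (820 + 116.0) = 33.5 × 116.0/936.0 = 4.15 V.
(Unloaded it would have been 4.28 V.)

V_out ≈ 4.15 V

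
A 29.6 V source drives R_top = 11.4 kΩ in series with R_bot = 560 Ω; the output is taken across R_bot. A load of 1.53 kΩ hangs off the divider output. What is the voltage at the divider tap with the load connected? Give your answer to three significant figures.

V_out ≈ 1.03 V

The load sits in parallel with R_bot: R_bot‖R_L = (560 × 1530) / (560 + 1530) = 410.0 Ω.
V_out = 29.6 × 410.0 / (11400 + 410.0) = 29.6 × 410.0/11810 = 1.03 V.
(Unloaded it would have been 1.39 V.)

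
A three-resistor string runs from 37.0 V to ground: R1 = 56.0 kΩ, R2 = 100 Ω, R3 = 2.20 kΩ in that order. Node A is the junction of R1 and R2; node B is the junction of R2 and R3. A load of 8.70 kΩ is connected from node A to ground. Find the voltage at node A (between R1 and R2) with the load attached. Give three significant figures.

V ≈ 1.16 V

Below node A the series string R2+R3 = 2300 Ω sits in parallel with the 8700 Ω load: 1819 Ω.
V_A = 37.0 × 1819/(56000 + 1819) = 1.16 V.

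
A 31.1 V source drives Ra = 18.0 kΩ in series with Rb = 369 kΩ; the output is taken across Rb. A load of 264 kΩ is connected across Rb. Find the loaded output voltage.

The load sits in parallel with Rb: Rb‖R_L = (369 × 264) / (369 + 264) = 153.9 kΩ.
V_out = 31.1 × 153.9 / (18.0 + 153.9) = 31.1 × 153.9/171.9 = 27.8 V.

V_out ≈ 27.8 V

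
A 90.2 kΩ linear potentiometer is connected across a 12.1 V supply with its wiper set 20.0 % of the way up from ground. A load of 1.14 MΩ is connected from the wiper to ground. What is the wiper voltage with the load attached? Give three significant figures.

V ≈ 2.39 V

The wiper splits the pot into (1−α)R = 72.16 kΩ above and αR = 18.04 kΩ below.
Lower section ‖ load = 17.76 kΩ.
V_wiper = 12.1 × 17.76/(72.16 + 17.76) = 2.39 V.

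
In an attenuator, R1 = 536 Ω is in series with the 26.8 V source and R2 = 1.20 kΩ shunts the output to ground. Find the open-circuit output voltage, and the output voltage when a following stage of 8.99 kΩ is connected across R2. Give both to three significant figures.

Unloaded: 18.5 V; loaded: 17.8 V

Open-circuit: V = 26.8 × 1200/(536 + 1200) = 18.5 V.
With the load, R2 becomes R2‖R_L = 1059 Ω, so V = 26.8 × 1059/1595 = 17.8 V.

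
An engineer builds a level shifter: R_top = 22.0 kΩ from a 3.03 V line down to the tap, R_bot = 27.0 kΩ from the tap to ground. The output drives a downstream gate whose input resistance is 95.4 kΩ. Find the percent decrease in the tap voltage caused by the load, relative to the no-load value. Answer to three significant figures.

11.3 %

The divider's output (Thévenin) resistance is R_top‖R_bot = 12.12 kΩ.
Fractional drop under load = R_th/(R_th + R_L) = 12.12 / (12.12 + 95.4) = 0.1127.
So the output falls by 11.3 %.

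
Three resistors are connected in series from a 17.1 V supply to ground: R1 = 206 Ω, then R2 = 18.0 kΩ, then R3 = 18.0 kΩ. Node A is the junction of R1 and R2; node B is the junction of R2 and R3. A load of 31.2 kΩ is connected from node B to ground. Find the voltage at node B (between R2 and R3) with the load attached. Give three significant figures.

At node B, R3 is in parallel with the load: R3‖R_L = 11410 Ω.
Below node A the resistance is R2 + (R3‖R_L) = 29410 Ω, so V_A = 17.1 × 29410/29620 = 16.98 V.
Then V_B = V_A × (R3‖R_L)/(R2 + R3‖R_L) = 16.98 × 11410/29410 = 6.59 V.

V ≈ 6.59 V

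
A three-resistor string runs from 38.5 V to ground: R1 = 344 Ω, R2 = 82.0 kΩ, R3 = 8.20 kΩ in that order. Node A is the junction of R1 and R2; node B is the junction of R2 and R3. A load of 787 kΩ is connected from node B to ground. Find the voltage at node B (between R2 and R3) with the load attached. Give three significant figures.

V ≈ 3.45 V

At node B, R3 is in parallel with the load: R3‖R_L = 8115 Ω.
Below node A the resistance is R2 + (R3‖R_L) = 90120 Ω, so V_A = 38.5 × 90120/90460 = 38.35 V.
Then V_B = V_A × (R3‖R_L)/(R2 + R3‖R_L) = 38.35 × 8115/90120 = 3.45 V.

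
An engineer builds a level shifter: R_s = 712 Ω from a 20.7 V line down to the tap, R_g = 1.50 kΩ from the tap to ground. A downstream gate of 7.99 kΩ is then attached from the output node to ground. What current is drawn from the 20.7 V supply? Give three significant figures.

I ≈ 10.5 mA

R_g‖R_L = 1263 Ω, so the source sees R_s + R_g‖R_L = 1975 Ω.
I = 20.7 V / 1975 Ω = 10.5 mA.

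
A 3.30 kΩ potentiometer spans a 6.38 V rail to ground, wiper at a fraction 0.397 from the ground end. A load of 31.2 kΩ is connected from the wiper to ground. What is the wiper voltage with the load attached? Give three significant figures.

The wiper splits the pot into (1−α)R = 1.990 kΩ above and αR = 1.310 kΩ below.
Lower section ‖ load = 1.257 kΩ.
V_wiper = 6.38 × 1.257/(1.990 + 1.257) = 2.47 V.

V ≈ 2.47 V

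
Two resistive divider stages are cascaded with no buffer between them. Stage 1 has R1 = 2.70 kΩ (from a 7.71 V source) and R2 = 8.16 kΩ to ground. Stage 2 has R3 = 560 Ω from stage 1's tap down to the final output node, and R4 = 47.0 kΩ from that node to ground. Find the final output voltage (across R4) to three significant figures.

Stage 2 presents R3+R4 = 47560 Ω as a load on stage 1's tap.
Stage 1's lower leg becomes R2‖(R3+R4) = 6965 Ω, so V_mid = 7.71 × 6965/9665 = 5.556 V.
Stage 2 is itself unloaded: V_out = V_mid × R4/(R3+R4) = 5.556 × 47000/47560 = 5.49 V.

V_out ≈ 5.49 V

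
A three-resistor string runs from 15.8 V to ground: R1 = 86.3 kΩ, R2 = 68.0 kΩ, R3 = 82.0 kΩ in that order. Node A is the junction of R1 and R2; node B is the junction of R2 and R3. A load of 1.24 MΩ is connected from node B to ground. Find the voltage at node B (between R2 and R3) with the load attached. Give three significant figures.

At node B, R3 is in parallel with the load: R3‖R_L = 76.91 kΩ.
Below node A the resistance is R2 + (R3‖R_L) = 144.9 kΩ, so V_A = 15.8 × 144.9/231.2 = 9.903 V.
Then V_B = V_A × (R3‖R_L)/(R2 + R3‖R_L) = 9.903 × 76.91/144.9 = 5.26 V.

V ≈ 5.26 V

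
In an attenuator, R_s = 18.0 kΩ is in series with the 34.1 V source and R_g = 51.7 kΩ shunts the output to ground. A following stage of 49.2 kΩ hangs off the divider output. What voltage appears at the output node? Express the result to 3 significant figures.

The load sits in parallel with R_g: R_g‖R_L = (51.7 × 49.2) / (51.7 + 49.2) = 25.21 kΩ.
V_out = 34.1 × 25.21 / (18.0 + 25.21) = 34.1 × 25.21/43.21 = 19.9 V.

V_out ≈ 19.9 V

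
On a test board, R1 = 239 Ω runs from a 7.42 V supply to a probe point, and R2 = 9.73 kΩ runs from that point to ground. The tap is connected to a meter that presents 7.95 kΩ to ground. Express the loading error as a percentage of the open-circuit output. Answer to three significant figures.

2.85 %

The divider's output (Thévenin) resistance is R1‖R2 = 233.3 Ω.
Fractional drop under load = R_th/(R_th + R_L) = 233.3 / (233.3 + 7950) = 0.02851.
So the output falls by 2.85 %.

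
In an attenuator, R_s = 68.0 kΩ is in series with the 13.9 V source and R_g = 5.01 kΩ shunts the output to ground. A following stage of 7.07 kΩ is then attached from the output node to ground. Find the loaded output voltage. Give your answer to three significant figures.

V_out ≈ 0.575 V

The load sits in parallel with R_g: R_g‖R_L = (5.01 × 7.07) / (5.01 + 7.07) = 2.932 kΩ.
V_out = 13.9 × 2.932 / (68.0 + 2.932) = 13.9 × 2.932/70.93 = 0.575 V.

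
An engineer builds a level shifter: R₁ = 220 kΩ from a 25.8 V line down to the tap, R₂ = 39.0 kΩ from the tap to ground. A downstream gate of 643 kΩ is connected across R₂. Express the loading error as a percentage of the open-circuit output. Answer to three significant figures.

The divider's output (Thévenin) resistance is R₁‖R₂ = 33.13 kΩ.
Fractional drop under load = R_th/(R_th + R_L) = 33.13 / (33.13 + 643) = 0.04900.
So the output falls by 4.90 %.

4.90 %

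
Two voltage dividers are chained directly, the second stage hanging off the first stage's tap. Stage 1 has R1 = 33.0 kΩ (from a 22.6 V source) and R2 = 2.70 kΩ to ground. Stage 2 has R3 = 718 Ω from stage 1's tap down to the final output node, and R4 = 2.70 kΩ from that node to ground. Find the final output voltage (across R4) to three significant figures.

V_out ≈ 0.780 V

Stage 2 presents R3+R4 = 3418 Ω as a load on stage 1's tap.
Stage 1's lower leg becomes R2‖(R3+R4) = 1508 Ω, so V_mid = 22.6 × 1508/34510 = 0.9879 V.
Stage 2 is itself unloaded: V_out = V_mid × R4/(R3+R4) = 0.9879 × 2700/3418 = 0.780 V.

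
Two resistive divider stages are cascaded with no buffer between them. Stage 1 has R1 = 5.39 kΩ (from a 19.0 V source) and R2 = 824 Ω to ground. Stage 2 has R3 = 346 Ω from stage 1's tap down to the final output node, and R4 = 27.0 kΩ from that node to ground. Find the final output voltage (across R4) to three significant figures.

V_out ≈ 2.42 V

Stage 2 presents R3+R4 = 27350 Ω as a load on stage 1's tap.
Stage 1's lower leg becomes R2‖(R3+R4) = 799.9 Ω, so V_mid = 19.0 × 799.9/6190 = 2.455 V.
Stage 2 is itself unloaded: V_out = V_mid × R4/(R3+R4) = 2.455 × 27000/27350 = 2.42 V.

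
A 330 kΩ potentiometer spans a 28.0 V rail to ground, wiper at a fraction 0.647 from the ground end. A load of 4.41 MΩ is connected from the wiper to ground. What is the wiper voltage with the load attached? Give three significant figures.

The wiper splits the pot into (1−α)R = 116.5 kΩ above and αR = 213.5 kΩ below.
Lower section ‖ load = 203.7 kΩ.
V_wiper = 28.0 × 203.7/(116.5 + 203.7) = 17.8 V.

V ≈ 17.8 V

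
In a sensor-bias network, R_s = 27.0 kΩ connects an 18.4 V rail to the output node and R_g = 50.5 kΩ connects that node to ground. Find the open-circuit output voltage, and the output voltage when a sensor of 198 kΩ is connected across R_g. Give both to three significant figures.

Open-circuit: V = 18.4 × 50.5/(27.0 + 50.5) = 12.0 V.
With the load, R_g becomes R_g‖R_L = 40.24 kΩ, so V = 18.4 × 40.24/67.24 = 11.0 V.

Unloaded: 12.0 V; loaded: 11.0 V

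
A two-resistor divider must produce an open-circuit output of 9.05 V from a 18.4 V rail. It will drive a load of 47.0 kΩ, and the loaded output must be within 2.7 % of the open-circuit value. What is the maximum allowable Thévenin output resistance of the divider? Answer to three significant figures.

Loading drop = R_th/(R_th + R_L) ≤ 0.0270, so R_th ≤ R_L · ε/(1−ε) = 47.0 kΩ × 0.0270/0.9730 = 1.30 kΩ.
(Any R1, R2 with R2/(R1+R2) = 0.492 and R1‖R2 ≤ 1.30 kΩ will meet the spec.)

R_th ≤ 1.30 kΩ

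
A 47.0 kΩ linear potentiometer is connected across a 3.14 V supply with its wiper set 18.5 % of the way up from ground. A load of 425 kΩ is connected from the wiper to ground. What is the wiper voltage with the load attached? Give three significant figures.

V ≈ 0.571 V

The wiper splits the pot into (1−α)R = 38.30 kΩ above and αR = 8.695 kΩ below.
Lower section ‖ load = 8.521 kΩ.
V_wiper = 3.14 × 8.521/(38.30 + 8.521) = 0.571 V.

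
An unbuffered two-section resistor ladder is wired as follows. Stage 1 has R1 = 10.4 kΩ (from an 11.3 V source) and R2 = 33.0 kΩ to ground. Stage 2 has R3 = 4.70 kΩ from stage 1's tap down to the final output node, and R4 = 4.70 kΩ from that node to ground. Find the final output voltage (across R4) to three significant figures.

Stage 2 presents R3+R4 = 9.400 kΩ as a load on stage 1's tap.
Stage 1's lower leg becomes R2‖(R3+R4) = 7.316 kΩ, so V_mid = 11.3 × 7.316/17.72 = 4.666 V.
Stage 2 is itself unloaded: V_out = V_mid × R4/(R3+R4) = 4.666 × 4.70/9.400 = 2.33 V.

V_out ≈ 2.33 V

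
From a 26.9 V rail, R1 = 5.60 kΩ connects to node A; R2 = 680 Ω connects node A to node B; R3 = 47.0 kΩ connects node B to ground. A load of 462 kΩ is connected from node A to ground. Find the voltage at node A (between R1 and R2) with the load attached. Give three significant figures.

Below node A the series string R2+R3 = 47680 Ω sits in parallel with the 462000 Ω load: 43220 Ω.
V_A = 26.9 × 43220/(5600 + 43220) = 23.8 V.

V ≈ 23.8 V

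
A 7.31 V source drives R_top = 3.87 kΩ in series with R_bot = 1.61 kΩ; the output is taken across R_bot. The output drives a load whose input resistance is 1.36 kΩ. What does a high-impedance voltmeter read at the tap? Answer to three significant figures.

V_out ≈ 1.17 V

The load sits in parallel with R_bot: R_bot‖R_L = (1.61 × 1.36) / (1.61 + 1.36) = 0.7372 kΩ.
V_out = 7.31 × 0.7372 / (3.87 + 0.7372) = 7.31 × 0.7372/4.607 = 1.17 V.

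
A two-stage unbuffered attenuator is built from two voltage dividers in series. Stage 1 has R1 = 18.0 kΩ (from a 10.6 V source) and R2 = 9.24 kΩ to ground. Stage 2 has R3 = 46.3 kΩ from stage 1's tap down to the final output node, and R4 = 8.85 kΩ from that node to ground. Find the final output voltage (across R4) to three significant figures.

Stage 2 presents R3+R4 = 55.15 kΩ as a load on stage 1's tap.
Stage 1's lower leg becomes R2‖(R3+R4) = 7.914 kΩ, so V_mid = 10.6 × 7.914/25.91 = 3.237 V.
Stage 2 is itself unloaded: V_out = V_mid × R4/(R3+R4) = 3.237 × 8.85/55.15 = 0.519 V.

V_out ≈ 0.519 V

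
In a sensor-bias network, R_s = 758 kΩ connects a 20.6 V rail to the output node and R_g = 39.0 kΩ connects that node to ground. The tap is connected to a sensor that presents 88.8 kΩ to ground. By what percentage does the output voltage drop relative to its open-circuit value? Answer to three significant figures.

29.5 %

The divider's output (Thévenin) resistance is R_s‖R_g = 37.09 kΩ.
Fractional drop under load = R_th/(R_th + R_L) = 37.09 / (37.09 + 88.8) = 0.2946.
So the output falls by 29.5 %.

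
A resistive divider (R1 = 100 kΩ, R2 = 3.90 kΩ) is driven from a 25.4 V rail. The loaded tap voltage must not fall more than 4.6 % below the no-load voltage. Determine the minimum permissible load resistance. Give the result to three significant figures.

R_L(min) ≈ 77.8 kΩ

Output resistance R_th = R1‖R2 = (100 × 3.90)/103.9 = 3.754 kΩ.
The fractional drop is R_th/(R_th + R_L); requiring this ≤ 0.0460 gives R_L ≥ R_th(1/0.0460 − 1) = 3.754 × 20.74 = 77.8 kΩ.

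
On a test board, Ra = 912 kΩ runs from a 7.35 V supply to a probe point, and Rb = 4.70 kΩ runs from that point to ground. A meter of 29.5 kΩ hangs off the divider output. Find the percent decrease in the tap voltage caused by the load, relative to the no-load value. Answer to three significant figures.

Unloaded V = 7.35 × 4.70/916.7 = 0.037684 V.
Loaded: Rb‖R_L = 4.054 kΩ, giving V = 7.35 × 4.054/916.1 = 0.032528 V.
Drop = (0.037684 − 0.032528) / 0.037684 = 13.7 %.

13.7 %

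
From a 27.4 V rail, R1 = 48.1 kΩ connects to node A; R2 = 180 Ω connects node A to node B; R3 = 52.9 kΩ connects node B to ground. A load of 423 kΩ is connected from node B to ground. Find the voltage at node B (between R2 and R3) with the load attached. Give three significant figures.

V ≈ 13.5 V

At node B, R3 is in parallel with the load: R3‖R_L = 47020 Ω.
Below node A the resistance is R2 + (R3‖R_L) = 47200 Ω, so V_A = 27.4 × 47200/95300 = 13.57 V.
Then V_B = V_A × (R3‖R_L)/(R2 + R3‖R_L) = 13.57 × 47020/47200 = 13.5 V.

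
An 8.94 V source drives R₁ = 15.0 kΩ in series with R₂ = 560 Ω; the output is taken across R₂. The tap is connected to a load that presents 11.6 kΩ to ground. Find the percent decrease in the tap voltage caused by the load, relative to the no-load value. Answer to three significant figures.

The divider's output (Thévenin) resistance is R₁‖R₂ = 539.8 Ω.
Fractional drop under load = R_th/(R_th + R_L) = 539.8 / (539.8 + 11600) = 0.04447.
So the output falls by 4.45 %.

4.45 %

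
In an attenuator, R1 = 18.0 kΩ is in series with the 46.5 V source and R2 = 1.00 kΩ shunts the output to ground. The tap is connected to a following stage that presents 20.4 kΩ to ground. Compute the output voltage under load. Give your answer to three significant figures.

The load sits in parallel with R2: R2‖R_L = (1.00 × 20.4) / (1.00 + 20.4) = 0.9533 kΩ.
V_out = 46.5 × 0.9533 / (18.0 + 0.9533) = 46.5 × 0.9533/18.95 = 2.34 V.

V_out ≈ 2.34 V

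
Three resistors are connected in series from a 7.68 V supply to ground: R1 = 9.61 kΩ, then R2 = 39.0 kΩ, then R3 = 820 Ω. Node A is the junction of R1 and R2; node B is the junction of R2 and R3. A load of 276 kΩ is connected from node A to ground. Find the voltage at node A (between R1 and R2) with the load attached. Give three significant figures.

Below node A the series string R2+R3 = 39820 Ω sits in parallel with the 276000 Ω load: 34800 Ω.
V_A = 7.68 × 34800/(9610 + 34800) = 6.02 V.

V ≈ 6.02 V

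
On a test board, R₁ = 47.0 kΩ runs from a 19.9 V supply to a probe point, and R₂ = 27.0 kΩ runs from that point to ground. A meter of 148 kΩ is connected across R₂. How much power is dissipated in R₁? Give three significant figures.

P ≈ 3.82 mW

Total resistance from the source is R₁ + (R₂‖R_L) = 69.83 kΩ, so I = 19.9/69.83 kΩ = 0.2850 mA.
P = I²·R₁ = (0.2850 mA)² × 47.0 kΩ = 3.82 mW.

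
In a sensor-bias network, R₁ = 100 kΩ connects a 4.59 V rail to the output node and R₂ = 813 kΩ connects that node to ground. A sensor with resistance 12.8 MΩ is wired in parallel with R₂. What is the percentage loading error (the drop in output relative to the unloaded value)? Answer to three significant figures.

The divider's output (Thévenin) resistance is R₁‖R₂ = 89.05 kΩ.
Fractional drop under load = R_th/(R_th + R_L) = 89.05 / (89.05 + 12800) = 0.006909.
So the output falls by 0.691 %.

0.691 %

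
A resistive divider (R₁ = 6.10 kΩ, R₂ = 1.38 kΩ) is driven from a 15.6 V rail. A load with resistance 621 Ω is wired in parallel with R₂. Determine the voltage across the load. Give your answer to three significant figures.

The load sits in parallel with R₂: R₂‖R_L = (1380 × 621) / (1380 + 621) = 428.3 Ω.
V_out = 15.6 × 428.3 / (6100 + 428.3) = 15.6 × 428.3/6528 = 1.02 V.

V_out ≈ 1.02 V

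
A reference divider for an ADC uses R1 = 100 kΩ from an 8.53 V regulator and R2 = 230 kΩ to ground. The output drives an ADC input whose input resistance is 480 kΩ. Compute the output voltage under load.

V_out ≈ 5.19 V

The load sits in parallel with R2: R2‖R_L = (230 × 480) / (230 + 480) = 155.5 kΩ.
V_out = 8.53 × 155.5 / (100 + 155.5) = 8.53 × 155.5/255.5 = 5.19 V.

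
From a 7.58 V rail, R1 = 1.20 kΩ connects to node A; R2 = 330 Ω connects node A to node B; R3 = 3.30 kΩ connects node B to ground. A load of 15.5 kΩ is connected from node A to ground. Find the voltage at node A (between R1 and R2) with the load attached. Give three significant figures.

V ≈ 5.38 V

Below node A the series string R2+R3 = 3630 Ω sits in parallel with the 15500 Ω load: 2941 Ω.
V_A = 7.58 × 2941/(1200 + 2941) = 5.38 V.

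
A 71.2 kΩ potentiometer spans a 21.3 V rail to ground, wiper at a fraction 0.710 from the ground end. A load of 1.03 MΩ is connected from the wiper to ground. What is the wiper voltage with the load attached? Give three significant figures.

The wiper splits the pot into (1−α)R = 20.65 kΩ above and αR = 50.55 kΩ below.
Lower section ‖ load = 48.19 kΩ.
V_wiper = 21.3 × 48.19/(20.65 + 48.19) = 14.9 V.

V ≈ 14.9 V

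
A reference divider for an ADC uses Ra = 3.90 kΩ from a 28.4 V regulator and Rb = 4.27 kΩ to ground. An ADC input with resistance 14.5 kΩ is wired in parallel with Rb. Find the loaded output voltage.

V_out ≈ 13.0 V

The load sits in parallel with Rb: Rb‖R_L = (4.27 × 14.5) / (4.27 + 14.5) = 3.299 kΩ.
V_out = 28.4 × 3.299 / (3.90 + 3.299) = 28.4 × 3.299/7.199 = 13.0 V.
(Unloaded it would have been 14.8 V.)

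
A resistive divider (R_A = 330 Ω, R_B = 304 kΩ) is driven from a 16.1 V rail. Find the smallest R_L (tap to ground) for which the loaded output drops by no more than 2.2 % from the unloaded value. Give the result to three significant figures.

Output resistance R_th = R_A‖R_B = (330 × 304000)/304300 = 329.6 Ω.
The fractional drop is R_th/(R_th + R_L); requiring this ≤ 0.0220 gives R_L ≥ R_th(1/0.0220 − 1) = 329.6 × 44.45 = 14.7 kΩ.

R_L(min) ≈ 14.7 kΩ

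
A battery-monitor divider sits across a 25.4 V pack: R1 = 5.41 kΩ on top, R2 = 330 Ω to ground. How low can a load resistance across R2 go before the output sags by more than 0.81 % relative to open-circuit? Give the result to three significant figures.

Output resistance R_th = R1‖R2 = (5410 × 330)/5740 = 311.0 Ω.
The fractional drop is R_th/(R_th + R_L); requiring this ≤ 0.00810 gives R_L ≥ R_th(1/0.00810 − 1) = 311.0 × 122.5 = 38.1 kΩ.

R_L(min) ≈ 38.1 kΩ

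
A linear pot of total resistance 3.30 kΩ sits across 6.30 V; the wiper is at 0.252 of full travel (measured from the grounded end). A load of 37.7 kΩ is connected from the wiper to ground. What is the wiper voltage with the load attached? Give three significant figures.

V ≈ 1.56 V

The wiper splits the pot into (1−α)R = 2468 Ω above and αR = 831.6 Ω below.
Lower section ‖ load = 813.7 Ω.
V_wiper = 6.30 × 813.7/(2468 + 813.7) = 1.56 V.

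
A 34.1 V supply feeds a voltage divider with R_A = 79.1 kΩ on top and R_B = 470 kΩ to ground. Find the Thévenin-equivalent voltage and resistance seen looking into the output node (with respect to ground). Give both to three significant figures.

V_th = 29.2 V, R_th = 67.7 kΩ

V_th is the open-circuit tap voltage: 34.1 × 470/(79.1 + 470) = 29.2 V.
With the supply zeroed, R_A and R_B appear in parallel from the tap: R_th = R_A‖R_B = (79.1 × 470)/549.1 = 67.7 kΩ.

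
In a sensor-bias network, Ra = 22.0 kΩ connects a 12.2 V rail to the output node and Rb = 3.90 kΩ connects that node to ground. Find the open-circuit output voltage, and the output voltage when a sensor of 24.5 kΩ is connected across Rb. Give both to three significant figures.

Unloaded: 1.84 V; loaded: 1.62 V

Open-circuit: V = 12.2 × 3.90/(22.0 + 3.90) = 1.84 V.
With the load, Rb becomes Rb‖R_L = 3.364 kΩ, so V = 12.2 × 3.364/25.36 = 1.62 V.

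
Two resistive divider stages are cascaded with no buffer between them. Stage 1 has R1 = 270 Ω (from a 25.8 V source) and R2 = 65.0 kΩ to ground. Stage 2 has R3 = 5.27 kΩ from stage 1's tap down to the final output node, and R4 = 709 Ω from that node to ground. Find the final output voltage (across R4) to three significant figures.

Stage 2 presents R3+R4 = 5979 Ω as a load on stage 1's tap.
Stage 1's lower leg becomes R2‖(R3+R4) = 5475 Ω, so V_mid = 25.8 × 5475/5745 = 24.59 V.
Stage 2 is itself unloaded: V_out = V_mid × R4/(R3+R4) = 24.59 × 709/5979 = 2.92 V.

V_out ≈ 2.92 V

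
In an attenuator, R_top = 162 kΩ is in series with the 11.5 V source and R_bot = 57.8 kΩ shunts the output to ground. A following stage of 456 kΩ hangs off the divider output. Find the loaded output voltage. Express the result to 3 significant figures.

V_out ≈ 2.77 V

The load sits in parallel with R_bot: R_bot‖R_L = (57.8 × 456) / (57.8 + 456) = 51.30 kΩ.
V_out = 11.5 × 51.30 / (162 + 51.30) = 11.5 × 51.30/213.3 = 2.77 V.
(Unloaded it would have been 3.02 V.)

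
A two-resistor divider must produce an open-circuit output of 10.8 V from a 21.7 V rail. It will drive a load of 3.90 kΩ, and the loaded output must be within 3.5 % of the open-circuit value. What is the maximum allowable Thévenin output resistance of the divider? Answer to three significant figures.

Loading drop = R_th/(R_th + R_L) ≤ 0.0350, so R_th ≤ R_L · ε/(1−ε) = 3.90 kΩ × 0.0350/0.9650 = 141 Ω.

R_th ≤ 141 Ω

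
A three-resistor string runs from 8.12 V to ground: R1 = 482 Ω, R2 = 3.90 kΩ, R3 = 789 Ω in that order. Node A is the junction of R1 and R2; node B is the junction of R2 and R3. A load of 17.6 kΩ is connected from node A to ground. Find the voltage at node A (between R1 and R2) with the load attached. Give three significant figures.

V ≈ 7.18 V

Below node A the series string R2+R3 = 4689 Ω sits in parallel with the 17600 Ω load: 3703 Ω.
V_A = 8.12 × 3703/(482 + 3703) = 7.18 V.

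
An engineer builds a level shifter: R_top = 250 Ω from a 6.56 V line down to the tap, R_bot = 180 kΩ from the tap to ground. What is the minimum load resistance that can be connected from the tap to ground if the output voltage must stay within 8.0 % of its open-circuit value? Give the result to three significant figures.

Output resistance R_th = R_top‖R_bot = (250 × 180000)/180200 = 249.7 Ω.
The fractional drop is R_th/(R_th + R_L); requiring this ≤ 0.0800 gives R_L ≥ R_th(1/0.0800 − 1) = 249.7 × 11.50 = 2.87 kΩ.

R_L(min) ≈ 2.87 kΩ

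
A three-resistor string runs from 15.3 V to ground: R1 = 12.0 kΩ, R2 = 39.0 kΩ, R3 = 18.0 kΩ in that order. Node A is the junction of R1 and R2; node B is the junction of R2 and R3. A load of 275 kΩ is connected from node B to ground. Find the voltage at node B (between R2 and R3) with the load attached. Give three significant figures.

At node B, R3 is in parallel with the load: R3‖R_L = 16.89 kΩ.
Below node A the resistance is R2 + (R3‖R_L) = 55.89 kΩ, so V_A = 15.3 × 55.89/67.89 = 12.60 V.
Then V_B = V_A × (R3‖R_L)/(R2 + R3‖R_L) = 12.60 × 16.89/55.89 = 3.81 V.

V ≈ 3.81 V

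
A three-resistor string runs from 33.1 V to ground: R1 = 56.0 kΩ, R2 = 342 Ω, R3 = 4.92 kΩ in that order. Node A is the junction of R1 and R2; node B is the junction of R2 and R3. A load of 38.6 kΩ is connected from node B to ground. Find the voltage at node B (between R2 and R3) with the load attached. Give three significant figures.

V ≈ 2.38 V

At node B, R3 is in parallel with the load: R3‖R_L = 4364 Ω.
Below node A the resistance is R2 + (R3‖R_L) = 4706 Ω, so V_A = 33.1 × 4706/60710 = 2.566 V.
Then V_B = V_A × (R3‖R_L)/(R2 + R3‖R_L) = 2.566 × 4364/4706 = 2.38 V.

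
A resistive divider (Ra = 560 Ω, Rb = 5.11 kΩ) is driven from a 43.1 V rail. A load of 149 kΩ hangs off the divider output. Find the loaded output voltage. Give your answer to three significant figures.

The load sits in parallel with Rb: Rb‖R_L = (5110 × 149000) / (5110 + 149000) = 4941 Ω.
V_out = 43.1 × 4941 / (560 + 4941) = 43.1 × 4941/5501 = 38.7 V.
(Unloaded it would have been 38.8 V.)

V_out ≈ 38.7 V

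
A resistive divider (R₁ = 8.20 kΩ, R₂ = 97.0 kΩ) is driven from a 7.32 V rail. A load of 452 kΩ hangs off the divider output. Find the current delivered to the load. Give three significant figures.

R₂‖R_L = 79.86 kΩ; V_out = 7.32 × 79.86/88.06 = 6.638 V.
I_L = V_out / R_L = 6.638 / 452 kΩ = 0.0147 mA.

I_L ≈ 0.0147 mA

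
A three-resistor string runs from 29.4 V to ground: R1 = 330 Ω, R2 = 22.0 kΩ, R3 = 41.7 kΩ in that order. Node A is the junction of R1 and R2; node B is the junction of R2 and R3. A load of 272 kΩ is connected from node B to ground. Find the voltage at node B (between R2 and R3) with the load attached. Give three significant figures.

V ≈ 18.2 V

At node B, R3 is in parallel with the load: R3‖R_L = 36160 Ω.
Below node A the resistance is R2 + (R3‖R_L) = 58160 Ω, so V_A = 29.4 × 58160/58490 = 29.23 V.
Then V_B = V_A × (R3‖R_L)/(R2 + R3‖R_L) = 29.23 × 36160/58160 = 18.2 V.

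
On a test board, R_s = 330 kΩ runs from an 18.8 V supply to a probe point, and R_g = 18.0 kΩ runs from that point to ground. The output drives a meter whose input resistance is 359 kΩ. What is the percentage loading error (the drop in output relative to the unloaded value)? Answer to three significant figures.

4.54 %

The divider's output (Thévenin) resistance is R_s‖R_g = 17.07 kΩ.
Fractional drop under load = R_th/(R_th + R_L) = 17.07 / (17.07 + 359) = 0.04539.
So the output falls by 4.54 %.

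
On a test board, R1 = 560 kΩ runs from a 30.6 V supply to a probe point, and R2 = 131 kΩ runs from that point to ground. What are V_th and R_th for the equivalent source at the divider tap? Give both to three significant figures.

V_th is the open-circuit tap voltage: 30.6 × 131/(560 + 131) = 5.80 V.
With the supply zeroed, R1 and R2 appear in parallel from the tap: R_th = R1‖R2 = (560 × 131)/691.0 = 106 kΩ.

V_th = 5.80 V, R_th = 106 kΩ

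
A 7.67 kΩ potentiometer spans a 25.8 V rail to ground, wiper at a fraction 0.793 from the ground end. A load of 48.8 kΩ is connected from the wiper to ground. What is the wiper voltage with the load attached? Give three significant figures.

V ≈ 19.9 V

The wiper splits the pot into (1−α)R = 1.588 kΩ above and αR = 6.082 kΩ below.
Lower section ‖ load = 5.408 kΩ.
V_wiper = 25.8 × 5.408/(1.588 + 5.408) = 19.9 V.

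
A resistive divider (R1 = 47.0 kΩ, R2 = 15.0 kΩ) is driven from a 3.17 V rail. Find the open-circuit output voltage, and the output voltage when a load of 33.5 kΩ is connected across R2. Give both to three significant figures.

Open-circuit: V = 3.17 × 15.0/(47.0 + 15.0) = 0.767 V.
With the load, R2 becomes R2‖R_L = 10.36 kΩ, so V = 3.17 × 10.36/57.36 = 0.573 V.

Unloaded: 0.767 V; loaded: 0.573 V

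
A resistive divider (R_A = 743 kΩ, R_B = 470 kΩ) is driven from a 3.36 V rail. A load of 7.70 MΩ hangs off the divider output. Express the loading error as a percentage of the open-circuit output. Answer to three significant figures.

3.60 %

The divider's output (Thévenin) resistance is R_A‖R_B = 287.9 kΩ.
Fractional drop under load = R_th/(R_th + R_L) = 287.9 / (287.9 + 7700) = 0.03604.
So the output falls by 3.60 %.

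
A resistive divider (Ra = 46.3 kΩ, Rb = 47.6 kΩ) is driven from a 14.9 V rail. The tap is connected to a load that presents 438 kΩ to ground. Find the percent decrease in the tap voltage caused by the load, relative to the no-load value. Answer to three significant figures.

5.09 %

The divider's output (Thévenin) resistance is Ra‖Rb = 23.47 kΩ.
Fractional drop under load = R_th/(R_th + R_L) = 23.47 / (23.47 + 438) = 0.05086.
So the output falls by 5.09 %.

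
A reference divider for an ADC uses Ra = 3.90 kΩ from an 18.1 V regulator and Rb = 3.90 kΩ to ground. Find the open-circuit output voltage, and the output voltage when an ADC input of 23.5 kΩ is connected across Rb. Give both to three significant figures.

Open-circuit: V = 18.1 × 3.90/(3.90 + 3.90) = 9.05 V.
With the load, Rb becomes Rb‖R_L = 3.345 kΩ, so V = 18.1 × 3.345/7.245 = 8.36 V.

Unloaded: 9.05 V; loaded: 8.36 V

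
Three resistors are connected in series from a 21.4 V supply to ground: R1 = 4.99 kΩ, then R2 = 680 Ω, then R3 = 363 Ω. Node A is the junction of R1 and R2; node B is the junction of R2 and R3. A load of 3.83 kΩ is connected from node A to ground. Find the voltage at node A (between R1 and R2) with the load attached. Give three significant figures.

V ≈ 3.02 V

Below node A the series string R2+R3 = 1043 Ω sits in parallel with the 3830 Ω load: 819.8 Ω.
V_A = 21.4 × 819.8/(4990 + 819.8) = 3.02 V.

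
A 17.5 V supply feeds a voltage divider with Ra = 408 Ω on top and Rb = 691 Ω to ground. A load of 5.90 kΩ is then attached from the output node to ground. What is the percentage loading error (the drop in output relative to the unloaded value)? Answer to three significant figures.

The divider's output (Thévenin) resistance is Ra‖Rb = 256.5 Ω.
Fractional drop under load = R_th/(R_th + R_L) = 256.5 / (256.5 + 5900) = 0.04167.
So the output falls by 4.17 %.

4.17 %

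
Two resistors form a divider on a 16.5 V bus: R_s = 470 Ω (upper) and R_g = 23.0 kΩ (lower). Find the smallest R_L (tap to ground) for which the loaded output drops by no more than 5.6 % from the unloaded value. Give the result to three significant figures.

Output resistance R_th = R_s‖R_g = (470 × 23000)/23470 = 460.6 Ω.
The fractional drop is R_th/(R_th + R_L); requiring this ≤ 0.0560 gives R_L ≥ R_th(1/0.0560 − 1) = 460.6 × 16.86 = 7.76 kΩ.

R_L(min) ≈ 7.76 kΩ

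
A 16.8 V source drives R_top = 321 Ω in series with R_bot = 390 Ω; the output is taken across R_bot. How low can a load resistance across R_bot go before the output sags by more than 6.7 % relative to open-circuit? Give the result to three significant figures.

R_L(min) ≈ 2.45 kΩ

Output resistance R_th = R_top‖R_bot = (321 × 390)/711.0 = 176.1 Ω.
The fractional drop is R_th/(R_th + R_L); requiring this ≤ 0.0670 gives R_L ≥ R_th(1/0.0670 − 1) = 176.1 × 13.93 = 2.45 kΩ.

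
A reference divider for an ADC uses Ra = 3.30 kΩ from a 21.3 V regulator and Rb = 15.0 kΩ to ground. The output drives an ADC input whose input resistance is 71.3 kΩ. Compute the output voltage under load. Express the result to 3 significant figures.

The load sits in parallel with Rb: Rb‖R_L = (15.0 × 71.3) / (15.0 + 71.3) = 12.39 kΩ.
V_out = 21.3 × 12.39 / (3.30 + 12.39) = 21.3 × 12.39/15.69 = 16.8 V.

V_out ≈ 16.8 V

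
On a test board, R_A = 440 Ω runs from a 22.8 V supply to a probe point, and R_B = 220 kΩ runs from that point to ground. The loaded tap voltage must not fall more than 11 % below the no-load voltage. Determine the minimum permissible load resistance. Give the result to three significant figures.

Output resistance R_th = R_A‖R_B = (440 × 220000)/220400 = 439.1 Ω.
The fractional drop is R_th/(R_th + R_L); requiring this ≤ 0.110 gives R_L ≥ R_th(1/0.110 − 1) = 439.1 × 8.091 = 3.55 kΩ.

R_L(min) ≈ 3.55 kΩ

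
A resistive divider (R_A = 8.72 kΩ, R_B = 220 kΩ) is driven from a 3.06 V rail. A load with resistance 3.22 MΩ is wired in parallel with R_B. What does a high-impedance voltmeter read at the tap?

The load sits in parallel with R_B: R_B‖R_L = (220 × 3220) / (220 + 3220) = 205.9 kΩ.
V_out = 3.06 × 205.9 / (8.72 + 205.9) = 3.06 × 205.9/214.7 = 2.94 V.
(Unloaded it would have been 2.94 V.)

V_out ≈ 2.94 V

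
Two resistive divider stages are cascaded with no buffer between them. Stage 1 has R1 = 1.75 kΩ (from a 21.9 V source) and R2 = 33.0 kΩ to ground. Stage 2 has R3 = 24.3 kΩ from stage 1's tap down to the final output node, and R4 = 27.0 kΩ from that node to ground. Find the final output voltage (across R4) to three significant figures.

Stage 2 presents R3+R4 = 51.30 kΩ as a load on stage 1's tap.
Stage 1's lower leg becomes R2‖(R3+R4) = 20.08 kΩ, so V_mid = 21.9 × 20.08/21.83 = 20.14 V.
Stage 2 is itself unloaded: V_out = V_mid × R4/(R3+R4) = 20.14 × 27.0/51.30 = 10.6 V.

V_out ≈ 10.6 V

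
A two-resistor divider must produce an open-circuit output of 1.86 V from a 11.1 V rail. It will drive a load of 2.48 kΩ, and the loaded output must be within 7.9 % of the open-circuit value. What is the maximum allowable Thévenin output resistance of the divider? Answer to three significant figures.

R_th ≤ 213 Ω

Loading drop = R_th/(R_th + R_L) ≤ 0.0790, so R_th ≤ R_L · ε/(1−ε) = 2.48 kΩ × 0.0790/0.9210 = 213 Ω.
(Any R1, R2 with R2/(R1+R2) = 0.168 and R1‖R2 ≤ 213 Ω will meet the spec.)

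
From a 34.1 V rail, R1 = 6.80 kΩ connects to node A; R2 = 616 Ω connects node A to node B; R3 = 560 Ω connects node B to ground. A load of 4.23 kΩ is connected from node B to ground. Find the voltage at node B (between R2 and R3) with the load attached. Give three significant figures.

V ≈ 2.13 V

At node B, R3 is in parallel with the load: R3‖R_L = 494.5 Ω.
Below node A the resistance is R2 + (R3‖R_L) = 1111 Ω, so V_A = 34.1 × 1111/7911 = 4.787 V.
Then V_B = V_A × (R3‖R_L)/(R2 + R3‖R_L) = 4.787 × 494.5/1111 = 2.13 V.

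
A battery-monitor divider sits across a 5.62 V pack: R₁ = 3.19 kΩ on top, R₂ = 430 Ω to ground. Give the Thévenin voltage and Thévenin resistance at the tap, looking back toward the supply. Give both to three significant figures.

V_th = 0.668 V, R_th = 379 Ω

V_th is the open-circuit tap voltage: 5.62 × 430/(3190 + 430) = 0.668 V.
With the supply zeroed, R₁ and R₂ appear in parallel from the tap: R_th = R₁‖R₂ = (3190 × 430)/3620 = 379 Ω.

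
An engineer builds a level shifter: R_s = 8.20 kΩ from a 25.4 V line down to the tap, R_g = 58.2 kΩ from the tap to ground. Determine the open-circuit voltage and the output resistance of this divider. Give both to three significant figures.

V_th = 22.3 V, R_th = 7.19 kΩ

V_th is the open-circuit tap voltage: 25.4 × 58.2/(8.20 + 58.2) = 22.3 V.
With the supply zeroed, R_s and R_g appear in parallel from the tap: R_th = R_s‖R_g = (8.20 × 58.2)/66.40 = 7.19 kΩ.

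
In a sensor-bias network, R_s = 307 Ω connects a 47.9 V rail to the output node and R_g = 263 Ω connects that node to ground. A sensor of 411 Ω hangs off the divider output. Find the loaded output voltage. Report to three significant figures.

The load sits in parallel with R_g: R_g‖R_L = (263 × 411) / (263 + 411) = 160.4 Ω.
V_out = 47.9 × 160.4 / (307 + 160.4) = 47.9 × 160.4/467.4 = 16.4 V.
(Unloaded it would have been 22.1 V.)

V_out ≈ 16.4 V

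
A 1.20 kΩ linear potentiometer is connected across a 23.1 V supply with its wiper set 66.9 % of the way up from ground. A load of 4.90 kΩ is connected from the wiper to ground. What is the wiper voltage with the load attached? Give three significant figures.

V ≈ 14.7 V

The wiper splits the pot into (1−α)R = 397.2 Ω above and αR = 802.8 Ω below.
Lower section ‖ load = 689.8 Ω.
V_wiper = 23.1 × 689.8/(397.2 + 689.8) = 14.7 V.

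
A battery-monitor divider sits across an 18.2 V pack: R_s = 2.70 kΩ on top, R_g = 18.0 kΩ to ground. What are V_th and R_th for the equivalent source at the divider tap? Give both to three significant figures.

V_th is the open-circuit tap voltage: 18.2 × 18.0/(2.70 + 18.0) = 15.8 V.
With the supply zeroed, R_s and R_g appear in parallel from the tap: R_th = R_s‖R_g = (2.70 × 18.0)/20.70 = 2.35 kΩ.

V_th = 15.8 V, R_th = 2.35 kΩ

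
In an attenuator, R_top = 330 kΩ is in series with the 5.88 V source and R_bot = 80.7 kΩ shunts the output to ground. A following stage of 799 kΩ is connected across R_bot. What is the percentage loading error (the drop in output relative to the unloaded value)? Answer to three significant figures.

7.51 %

The divider's output (Thévenin) resistance is R_top‖R_bot = 64.84 kΩ.
Fractional drop under load = R_th/(R_th + R_L) = 64.84 / (64.84 + 799) = 0.07506.
So the output falls by 7.51 %.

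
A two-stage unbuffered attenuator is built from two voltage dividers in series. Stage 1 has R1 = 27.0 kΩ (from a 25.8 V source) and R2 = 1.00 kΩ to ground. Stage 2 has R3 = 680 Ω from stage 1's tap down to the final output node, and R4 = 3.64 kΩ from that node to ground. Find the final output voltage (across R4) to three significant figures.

Stage 2 presents R3+R4 = 4320 Ω as a load on stage 1's tap.
Stage 1's lower leg becomes R2‖(R3+R4) = 812.0 Ω, so V_mid = 25.8 × 812.0/27810 = 0.7533 V.
Stage 2 is itself unloaded: V_out = V_mid × R4/(R3+R4) = 0.7533 × 3640/4320 = 0.635 V.

V_out ≈ 0.635 V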